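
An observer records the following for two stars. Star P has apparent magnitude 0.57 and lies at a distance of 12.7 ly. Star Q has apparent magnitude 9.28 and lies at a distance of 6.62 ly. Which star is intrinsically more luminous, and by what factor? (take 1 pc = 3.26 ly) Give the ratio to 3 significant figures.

Star P: d = 12.7 ly / 3.26 = 3.896 pc
Star P: M = m − 5 log₁₀ d + 5 = 0.57 − 5·0.5906 + 5 = 2.617
Star Q: d = 6.62 ly / 3.26 = 2.031 pc
Star Q: M = m − 5 log₁₀ d + 5 = 9.28 − 5·0.3076 + 5 = 12.742
ΔM = M_P − M_Q = 2.617 − (12.742) = -10.125; smaller M is more luminous → Star P.
L ratio = 10^(0.4 |ΔM|) = 10^4.050 = 11220

Star P is more luminous, by a factor of 11200.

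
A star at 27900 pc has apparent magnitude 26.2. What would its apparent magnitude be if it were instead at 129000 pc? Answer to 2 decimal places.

m ≈ 29.52

Flux ∝ 1/d², so Δm = 5 log₁₀(d₂/d₁) = 5 log₁₀(129000/27900) = 3.325
m₂ = m₁ + Δm = 26.2 + (3.325) = 29.525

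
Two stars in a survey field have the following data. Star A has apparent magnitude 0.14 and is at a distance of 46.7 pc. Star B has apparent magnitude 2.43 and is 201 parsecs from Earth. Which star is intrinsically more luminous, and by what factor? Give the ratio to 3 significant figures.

Star B is more luminous, by a factor of 2.25.

Star A: M = m − 5 log₁₀ d + 5 = 0.14 − 5·1.6693 + 5 = -3.207
Star B: M = m − 5 log₁₀ d + 5 = 2.43 − 5·2.3032 + 5 = -4.086
ΔM = M_A − M_B = -3.207 − (-4.086) = 0.879; smaller M is more luminous → Star B.
L ratio = 10^(0.4 |ΔM|) = 10^0.352 = 2.248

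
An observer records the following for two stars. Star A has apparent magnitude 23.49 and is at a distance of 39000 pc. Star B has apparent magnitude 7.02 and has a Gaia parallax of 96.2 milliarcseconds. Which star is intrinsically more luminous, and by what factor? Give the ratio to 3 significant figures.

Star A is more luminous, by a factor of 3.63.

Star A: M = m − 5 log₁₀ d + 5 = 23.49 − 5·4.5911 + 5 = 5.535
Star B: p = 96.2 mas = 0.0962″ → d = 1/p = 10.40 pc
Star B: M = m − 5 log₁₀ d + 5 = 7.02 − 5·1.0168 + 5 = 6.936
ΔM = M_A − M_B = 5.535 − (6.936) = -1.401; smaller M is more luminous → Star A.
L ratio = 10^(0.4 |ΔM|) = 10^0.560 = 3.635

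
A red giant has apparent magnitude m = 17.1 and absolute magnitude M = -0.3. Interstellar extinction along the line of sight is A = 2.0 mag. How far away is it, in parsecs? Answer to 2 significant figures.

d ≈ 12000 pc

m − M = 5 log₁₀(d/10 pc) + A  ⇒  17.1 − (-0.3) − 2.0 = 5 log₁₀(d/10)
15.400 = 5 log₁₀(d/10)
log₁₀ d = (m − M − A)/5 + 1 = 4.0800
d = 10^4.0800 = 12020 pc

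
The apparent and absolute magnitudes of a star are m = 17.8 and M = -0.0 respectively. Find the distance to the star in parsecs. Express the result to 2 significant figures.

Distance modulus: m − M = 17.8 − (-0.0) = 17.800
m − M = 5 log₁₀ d − 5
log₁₀ d = (m − M)/5 + 1 = 4.5600
d = 10^4.5600 = 36310 pc

d ≈ 36000 pc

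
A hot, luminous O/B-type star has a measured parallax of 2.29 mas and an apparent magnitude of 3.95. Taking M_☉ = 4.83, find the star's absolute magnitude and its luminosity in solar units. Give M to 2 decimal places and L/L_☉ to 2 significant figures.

M ≈ -4.25; L/L_☉ ≈ 4300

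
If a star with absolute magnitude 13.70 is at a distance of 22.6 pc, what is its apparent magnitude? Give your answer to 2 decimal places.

m = M + 5 log₁₀ d − 5 = 13.70 + 5·1.3541 − 5 = 15.471

m ≈ 15.47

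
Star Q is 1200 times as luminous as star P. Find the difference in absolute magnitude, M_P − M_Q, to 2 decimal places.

Pogson: ΔM = −2.5 log₁₀(ratio) = −2.5 log₁₀(1200) = −2.5 × 3.0792 = -7.698
Star Q is brighter so has the smaller magnitude: M_P − M_Q is positive.

M_P − M_Q ≈ 7.70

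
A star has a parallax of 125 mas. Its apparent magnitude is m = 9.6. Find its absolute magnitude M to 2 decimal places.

M ≈ 10.08

p = 125 mas = 0.125″ → d = 1/p = 8.000 pc
5 log₁₀(d/10 pc) = 5 log₁₀(8.000) − 5 = -0.485
M = m − 5 log₁₀(d/10) = 9.6 + 0.485 = 10.085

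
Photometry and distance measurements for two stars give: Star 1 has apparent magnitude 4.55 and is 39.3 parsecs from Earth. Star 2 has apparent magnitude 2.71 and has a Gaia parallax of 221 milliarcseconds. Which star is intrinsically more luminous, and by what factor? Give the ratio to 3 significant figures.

Star 1: M = m − 5 log₁₀ d + 5 = 4.55 − 5·1.5944 + 5 = 1.578
Star 2: p = 221 mas = 0.221″ → d = 1/p = 4.525 pc
Star 2: M = m − 5 log₁₀ d + 5 = 2.71 − 5·0.6556 + 5 = 4.432
ΔM = M_1 − M_2 = 1.578 − (4.432) = -2.854; smaller M is more luminous → Star 1.
L ratio = 10^(0.4 |ΔM|) = 10^1.142 = 13.85

Star 1 is more luminous, by a factor of 13.9.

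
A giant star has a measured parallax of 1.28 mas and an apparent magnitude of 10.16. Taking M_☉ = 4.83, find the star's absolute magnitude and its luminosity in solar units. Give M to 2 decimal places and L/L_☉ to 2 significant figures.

M ≈ 0.70; L/L_☉ ≈ 45

d = 1/p = 1000/1.28 mas = 781.2 pc
M = m − 5 log₁₀ d + 5 = 10.16 − 5·2.8928 + 5 = 0.696
M − M_☉ = 0.696 − 4.83 = -4.134
L/L_☉ = 10^(−0.4 × -4.134) = 45.04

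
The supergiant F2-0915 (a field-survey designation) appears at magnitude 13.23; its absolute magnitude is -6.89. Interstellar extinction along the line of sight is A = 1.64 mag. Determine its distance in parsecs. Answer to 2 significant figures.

d ≈ 50000 pc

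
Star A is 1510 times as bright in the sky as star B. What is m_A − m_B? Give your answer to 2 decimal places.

m_A − m_B ≈ -7.95

Pogson: Δm = −2.5 log₁₀(ratio) = −2.5 log₁₀(1510) = −2.5 × 3.1790 = -7.947
Star A is brighter, so it has the smaller magnitude: the difference is negative.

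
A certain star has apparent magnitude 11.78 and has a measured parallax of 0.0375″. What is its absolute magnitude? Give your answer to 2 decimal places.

d = 1/p = 1/0.0375″ = 26.67 pc
5 log₁₀(d/10 pc) = 5 log₁₀(26.67) − 5 = 2.130
M = m − 5 log₁₀(d/10) = 11.78 − 2.130 = 9.650

M ≈ 9.65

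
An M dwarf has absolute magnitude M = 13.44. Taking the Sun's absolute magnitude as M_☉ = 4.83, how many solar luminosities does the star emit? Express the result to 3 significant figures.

M − M_☉ = 13.44 − 4.83 = 8.610
L/L_☉ = 10^(−0.4 (M − M_☉)) = 10^-3.444 = 3.597×10^-4

L/L_☉ ≈ 3.60×10^-4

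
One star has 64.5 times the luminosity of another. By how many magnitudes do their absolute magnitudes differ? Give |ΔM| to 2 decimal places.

|ΔM| ≈ 4.52

Pogson: ΔM = −2.5 log₁₀(ratio) = −2.5 log₁₀(64.5) = −2.5 × 1.8096 = -4.524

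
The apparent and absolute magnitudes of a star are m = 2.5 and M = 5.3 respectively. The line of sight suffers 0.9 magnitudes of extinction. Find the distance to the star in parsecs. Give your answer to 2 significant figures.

m − M = 5 log₁₀(d/10 pc) + A  ⇒  2.5 − (5.3) − 0.9 = 5 log₁₀(d/10)
-3.700 = 5 log₁₀(d/10)
log₁₀ d = (m − M − A)/5 + 1 = 0.2600
d = 10^0.2600 = 1.820 pc

d ≈ 1.8 pc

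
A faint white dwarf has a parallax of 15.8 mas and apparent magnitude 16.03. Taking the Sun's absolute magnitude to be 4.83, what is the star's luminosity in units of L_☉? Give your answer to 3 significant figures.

L/L_☉ ≈ 1.33×10^-3

d = 1/p = 1000/15.8 mas = 63.29 pc
M = m − 5 log₁₀ d + 5 = 16.03 − 5·1.8013 + 5 = 12.023
M − M_☉ = 12.023 − 4.83 = 7.193
L/L_☉ = 10^(−0.4 × 7.193) = 1.326×10^-3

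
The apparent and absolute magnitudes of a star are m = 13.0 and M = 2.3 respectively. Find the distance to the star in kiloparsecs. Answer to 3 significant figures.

d ≈ 1.38 kpc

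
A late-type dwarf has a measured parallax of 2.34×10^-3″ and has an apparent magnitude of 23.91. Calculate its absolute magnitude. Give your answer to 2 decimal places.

M ≈ 15.76

d = 1/p = 1/2.34×10^-3″ = 427.4 pc
5 log₁₀(d/10 pc) = 5 log₁₀(427.4) − 5 = 8.154
M = m − 5 log₁₀(d/10) = 23.91 − 8.154 = 15.756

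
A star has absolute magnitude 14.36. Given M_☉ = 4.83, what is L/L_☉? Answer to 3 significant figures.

L/L_☉ ≈ 1.54×10^-4

M − M_☉ = 14.36 − 4.83 = 9.530
L/L_☉ = 10^(−0.4 (M − M_☉)) = 10^-3.812 = 1.542×10^-4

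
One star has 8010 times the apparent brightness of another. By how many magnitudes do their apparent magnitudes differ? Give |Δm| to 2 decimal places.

|Δm| ≈ 9.76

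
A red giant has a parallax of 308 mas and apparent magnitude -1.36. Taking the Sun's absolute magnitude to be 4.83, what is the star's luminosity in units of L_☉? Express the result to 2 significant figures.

d = 1/p = 1000/308 mas = 3.247 pc
M = m − 5 log₁₀ d + 5 = -1.36 − 5·0.5114 + 5 = 1.083
M − M_☉ = 1.083 − 4.83 = -3.747
L/L_☉ = 10^(−0.4 × -3.747) = 31.54

L/L_☉ ≈ 32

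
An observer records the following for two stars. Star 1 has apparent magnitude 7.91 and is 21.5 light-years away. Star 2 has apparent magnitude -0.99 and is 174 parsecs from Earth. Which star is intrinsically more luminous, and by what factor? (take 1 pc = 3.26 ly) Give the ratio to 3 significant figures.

Star 2 is more luminous, by a factor of 2.53×10^6.

Star 1: d = 21.5 ly / 3.26 = 6.595 pc
Star 1: M = m − 5 log₁₀ d + 5 = 7.91 − 5·0.8192 + 5 = 8.814
Star 2: M = m − 5 log₁₀ d + 5 = -0.99 − 5·2.2405 + 5 = -7.193
ΔM = M_1 − M_2 = 8.814 − (-7.193) = 16.007; smaller M is more luminous → Star 2.
L ratio = 10^(0.4 |ΔM|) = 10^6.403 = 2.527×10^6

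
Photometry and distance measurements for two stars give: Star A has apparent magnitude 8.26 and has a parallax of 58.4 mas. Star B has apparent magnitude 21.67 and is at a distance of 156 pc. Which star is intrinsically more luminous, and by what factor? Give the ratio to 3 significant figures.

Star A: p = 58.4 mas = 0.0584″ → d = 1/p = 17.12 pc
Star A: M = m − 5 log₁₀ d + 5 = 8.26 − 5·1.2336 + 5 = 7.092
Star B: M = m − 5 log₁₀ d + 5 = 21.67 − 5·2.1931 + 5 = 15.704
ΔM = M_A − M_B = 7.092 − (15.704) = -8.612; smaller M is more luminous → Star A.
L ratio = 10^(0.4 |ΔM|) = 10^3.445 = 2786

Star A is more luminous, by a factor of 2790.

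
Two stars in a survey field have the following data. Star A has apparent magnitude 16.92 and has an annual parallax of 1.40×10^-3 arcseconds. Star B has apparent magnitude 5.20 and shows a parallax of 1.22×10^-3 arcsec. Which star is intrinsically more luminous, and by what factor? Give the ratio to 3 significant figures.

Star A: d = 1/p = 1/1.40×10^-3″ = 714.3 pc
Star A: M = m − 5 log₁₀ d + 5 = 16.92 − 5·2.8539 + 5 = 7.651
Star B: d = 1/p = 1/1.22×10^-3″ = 819.7 pc
Star B: M = m − 5 log₁₀ d + 5 = 5.20 − 5·2.9136 + 5 = -4.368
ΔM = M_A − M_B = 7.651 − (-4.368) = 12.019; smaller M is more luminous → Star B.
L ratio = 10^(0.4 |ΔM|) = 10^4.808 = 64200

Star B is more luminous, by a factor of 64200.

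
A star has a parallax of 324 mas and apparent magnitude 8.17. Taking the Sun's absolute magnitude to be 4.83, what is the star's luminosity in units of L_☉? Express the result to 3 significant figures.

d = 1/p = 1000/324 mas = 3.086 pc
M = m − 5 log₁₀ d + 5 = 8.17 − 5·0.4895 + 5 = 10.723
M − M_☉ = 10.723 − 4.83 = 5.893
L/L_☉ = 10^(−0.4 × 5.893) = 4.395×10^-3

L/L_☉ ≈ 4.39×10^-3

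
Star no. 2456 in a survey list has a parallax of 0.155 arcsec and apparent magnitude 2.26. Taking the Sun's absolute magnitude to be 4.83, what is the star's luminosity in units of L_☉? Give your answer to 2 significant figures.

L/L_☉ ≈ 4.4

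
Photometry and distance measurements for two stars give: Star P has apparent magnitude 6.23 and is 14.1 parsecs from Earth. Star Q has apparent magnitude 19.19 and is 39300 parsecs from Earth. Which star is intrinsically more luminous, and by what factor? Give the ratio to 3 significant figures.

Star P: M = m − 5 log₁₀ d + 5 = 6.23 − 5·1.1492 + 5 = 5.484
Star Q: M = m − 5 log₁₀ d + 5 = 19.19 − 5·4.5944 + 5 = 1.218
ΔM = M_P − M_Q = 5.484 − (1.218) = 4.266; smaller M is more luminous → Star Q.
L ratio = 10^(0.4 |ΔM|) = 10^1.706 = 50.86

Star Q is more luminous, by a factor of 50.9.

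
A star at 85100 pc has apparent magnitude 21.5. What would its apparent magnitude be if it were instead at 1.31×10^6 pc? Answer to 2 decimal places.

m ≈ 27.44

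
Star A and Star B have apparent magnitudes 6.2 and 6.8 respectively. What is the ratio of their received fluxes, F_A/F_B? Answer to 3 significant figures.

F_A/F_B ≈ 1.74

Δm = 6.2 − (6.8) = -0.6
Flux ratio = 10^(−0.4 Δm) = 10^(−0.4 × -0.6) = 10^0.240 = 1.738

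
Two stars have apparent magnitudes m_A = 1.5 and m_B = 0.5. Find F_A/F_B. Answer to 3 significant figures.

F_A/F_B ≈ 0.398

Magnitude difference = 1.0
Flux ratio = 10^(−0.4 Δm) = 10^(−0.4 × 1.0) = 10^-0.400 = 0.3981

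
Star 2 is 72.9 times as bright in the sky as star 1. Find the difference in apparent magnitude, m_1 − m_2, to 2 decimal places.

Pogson: Δm = −2.5 log₁₀(ratio) = −2.5 log₁₀(72.9) = −2.5 × 1.8627 = -4.657
Star 2 is brighter so has the smaller magnitude: m_1 − m_2 is positive.

m_1 − m_2 ≈ 4.66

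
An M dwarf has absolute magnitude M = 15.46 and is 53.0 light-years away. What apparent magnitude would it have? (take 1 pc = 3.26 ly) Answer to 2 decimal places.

m ≈ 16.52

d = 53.0 ly / 3.26 = 16.26 pc
m = M + 5 log₁₀ d − 5 = 15.46 + 5·1.2111 − 5 = 16.515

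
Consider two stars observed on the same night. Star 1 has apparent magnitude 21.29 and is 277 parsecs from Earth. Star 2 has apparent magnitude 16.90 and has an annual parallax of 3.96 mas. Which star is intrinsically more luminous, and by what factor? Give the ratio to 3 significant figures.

Star 2 is more luminous, by a factor of 47.4.

Star 1: M = m − 5 log₁₀ d + 5 = 21.29 − 5·2.4425 + 5 = 14.078
Star 2: p = 3.96 mas = 3.96×10^-3″ → d = 1/p = 252.5 pc
Star 2: M = m − 5 log₁₀ d + 5 = 16.90 − 5·2.4023 + 5 = 9.888
ΔM = M_1 − M_2 = 14.078 − (9.888) = 4.189; smaller M is more luminous → Star 2.
L ratio = 10^(0.4 |ΔM|) = 10^1.676 = 47.39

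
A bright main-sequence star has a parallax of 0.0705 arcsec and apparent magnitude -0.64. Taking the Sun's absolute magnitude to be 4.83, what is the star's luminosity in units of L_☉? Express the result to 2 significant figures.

d = 1/p = 1/0.0705″ = 14.18 pc
M = m − 5 log₁₀ d + 5 = -0.64 − 5·1.1518 + 5 = -1.399
M − M_☉ = -1.399 − 4.83 = -6.229
L/L_☉ = 10^(−0.4 × -6.229) = 310.2

L/L_☉ ≈ 310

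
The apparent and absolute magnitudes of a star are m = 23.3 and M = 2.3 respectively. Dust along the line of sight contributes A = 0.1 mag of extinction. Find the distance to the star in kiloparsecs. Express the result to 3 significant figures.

m − M = 5 log₁₀(d/10 pc) + A  ⇒  23.3 − (2.3) − 0.1 = 5 log₁₀(d/10)
20.900 = 5 log₁₀(d/10)
log₁₀ d = (m − M − A)/5 + 1 = 5.1800
d = 10^5.1800 = 151400 pc
= 151.4 kpc

d ≈ 151 kpc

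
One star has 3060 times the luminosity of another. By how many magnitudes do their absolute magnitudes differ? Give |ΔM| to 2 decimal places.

|ΔM| ≈ 8.71

Pogson: ΔM = −2.5 log₁₀(ratio) = −2.5 log₁₀(3060) = −2.5 × 3.4857 = -8.714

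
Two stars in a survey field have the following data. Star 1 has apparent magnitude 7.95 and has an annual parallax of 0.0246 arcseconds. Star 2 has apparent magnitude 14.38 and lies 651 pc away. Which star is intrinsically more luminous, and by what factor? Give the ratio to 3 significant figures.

Star 1 is more luminous, by a factor of 1.46.

Star 1: d = 1/p = 1/0.0246″ = 40.65 pc
Star 1: M = m − 5 log₁₀ d + 5 = 7.95 − 5·1.6091 + 5 = 4.905
Star 2: M = m − 5 log₁₀ d + 5 = 14.38 − 5·2.8136 + 5 = 5.312
ΔM = M_1 − M_2 = 4.905 − (5.312) = -0.407; smaller M is more luminous → Star 1.
L ratio = 10^(0.4 |ΔM|) = 10^0.163 = 1.455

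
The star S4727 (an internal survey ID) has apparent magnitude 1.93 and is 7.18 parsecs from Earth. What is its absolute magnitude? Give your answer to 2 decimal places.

5 log₁₀(d/10 pc) = 5 log₁₀(7.180) − 5 = -0.719
M = m − 5 log₁₀(d/10) = 1.93 + 0.719 = 2.649

M ≈ 2.65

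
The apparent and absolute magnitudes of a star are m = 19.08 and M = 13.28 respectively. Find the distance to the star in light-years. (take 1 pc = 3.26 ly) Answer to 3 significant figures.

d ≈ 471 ly

Distance modulus: m − M = 19.08 − (13.28) = 5.800
m − M = 5 log₁₀ d − 5
log₁₀ d = (m − M)/5 + 1 = 2.1600
d = 10^2.1600 = 144.5 pc
= 471.2 ly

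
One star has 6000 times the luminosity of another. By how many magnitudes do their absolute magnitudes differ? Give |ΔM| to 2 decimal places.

|ΔM| ≈ 9.45

Pogson: ΔM = −2.5 log₁₀(ratio) = −2.5 log₁₀(6000) = −2.5 × 3.7782 = -9.445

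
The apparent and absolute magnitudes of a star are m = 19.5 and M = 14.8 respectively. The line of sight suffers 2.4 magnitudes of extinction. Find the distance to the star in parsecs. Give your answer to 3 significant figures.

d ≈ 28.8 pc

m − M = 5 log₁₀(d/10 pc) + A  ⇒  19.5 − (14.8) − 2.4 = 5 log₁₀(d/10)
2.300 = 5 log₁₀(d/10)
log₁₀ d = (m − M − A)/5 + 1 = 1.4600
d = 10^1.4600 = 28.84 pc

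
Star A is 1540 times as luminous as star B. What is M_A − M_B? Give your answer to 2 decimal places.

M_A − M_B ≈ -7.97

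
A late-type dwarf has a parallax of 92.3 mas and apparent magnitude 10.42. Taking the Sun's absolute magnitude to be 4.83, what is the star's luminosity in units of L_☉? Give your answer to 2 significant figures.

d = 1/p = 1000/92.3 mas = 10.83 pc
M = m − 5 log₁₀ d + 5 = 10.42 − 5·1.0348 + 5 = 10.246
M − M_☉ = 10.246 − 4.83 = 5.416
L/L_☉ = 10^(−0.4 × 5.416) = 6.817×10^-3

L/L_☉ ≈ 6.8×10^-3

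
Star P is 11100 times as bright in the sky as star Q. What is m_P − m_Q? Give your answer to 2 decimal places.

Pogson: Δm = −2.5 log₁₀(ratio) = −2.5 log₁₀(11100) = −2.5 × 4.0453 = -10.113
Star P is brighter, so it has the smaller magnitude: the difference is negative.

m_P − m_Q ≈ -10.11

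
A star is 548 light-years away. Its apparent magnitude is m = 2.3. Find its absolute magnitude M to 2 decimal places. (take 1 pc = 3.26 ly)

d = 548 ly / 3.26 = 168.1 pc
5 log₁₀(d/10 pc) = 5 log₁₀(168.1) − 5 = 6.128
M = m − 5 log₁₀(d/10) = 2.3 − 6.128 = -3.828

M ≈ -3.83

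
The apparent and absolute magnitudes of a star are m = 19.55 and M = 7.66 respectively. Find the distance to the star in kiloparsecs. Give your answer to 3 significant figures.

d ≈ 2.39 kpc

μ = m − M = 11.890
m − M = 5 log₁₀ d − 5
log₁₀ d = (m − M)/5 + 1 = 3.3780
d = 10^3.3780 = 2388 pc
= 2.388 kpc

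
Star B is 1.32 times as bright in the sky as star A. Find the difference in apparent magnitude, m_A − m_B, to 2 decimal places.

m_A − m_B ≈ 0.30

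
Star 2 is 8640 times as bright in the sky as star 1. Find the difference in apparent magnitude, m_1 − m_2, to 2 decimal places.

m_1 − m_2 ≈ 9.84

Pogson: Δm = −2.5 log₁₀(ratio) = −2.5 log₁₀(8640) = −2.5 × 3.9365 = -9.841
Star 2 is brighter so has the smaller magnitude: m_1 − m_2 is positive.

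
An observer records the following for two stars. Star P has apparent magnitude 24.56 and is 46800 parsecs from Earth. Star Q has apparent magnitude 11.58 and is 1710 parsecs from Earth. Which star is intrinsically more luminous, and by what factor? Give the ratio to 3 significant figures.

Star P: M = m − 5 log₁₀ d + 5 = 24.56 − 5·4.6702 + 5 = 6.209
Star Q: M = m − 5 log₁₀ d + 5 = 11.58 − 5·3.2330 + 5 = 0.415
ΔM = M_P − M_Q = 6.209 − (0.415) = 5.794; smaller M is more luminous → Star Q.
L ratio = 10^(0.4 |ΔM|) = 10^2.318 = 207.7

Star Q is more luminous, by a factor of 208.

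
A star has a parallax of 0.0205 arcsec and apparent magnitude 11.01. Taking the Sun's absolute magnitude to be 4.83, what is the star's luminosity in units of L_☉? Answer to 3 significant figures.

d = 1/p = 1/0.0205″ = 48.78 pc
M = m − 5 log₁₀ d + 5 = 11.01 − 5·1.6882 + 5 = 7.569
M − M_☉ = 7.569 − 4.83 = 2.739
L/L_☉ = 10^(−0.4 × 2.739) = 0.08026

L/L_☉ ≈ 0.0803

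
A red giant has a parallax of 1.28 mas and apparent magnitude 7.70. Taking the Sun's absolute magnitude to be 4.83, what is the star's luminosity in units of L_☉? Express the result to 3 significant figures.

L/L_☉ ≈ 434

d = 1/p = 1000/1.28 mas = 781.2 pc
M = m − 5 log₁₀ d + 5 = 7.70 − 5·2.8928 + 5 = -1.764
M − M_☉ = -1.764 − 4.83 = -6.594
L/L_☉ = 10^(−0.4 × -6.594) = 434.1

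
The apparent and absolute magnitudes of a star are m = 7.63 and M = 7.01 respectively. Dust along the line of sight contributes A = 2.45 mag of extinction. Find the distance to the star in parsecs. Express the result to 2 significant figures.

m − M = 5 log₁₀(d/10 pc) + A  ⇒  7.63 − (7.01) − 2.45 = 5 log₁₀(d/10)
-1.830 = 5 log₁₀(d/10)
log₁₀ d = (m − M − A)/5 + 1 = 0.6340
d = 10^0.6340 = 4.305 pc

d ≈ 4.3 pc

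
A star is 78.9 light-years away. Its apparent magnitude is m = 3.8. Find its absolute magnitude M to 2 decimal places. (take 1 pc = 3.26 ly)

M ≈ 1.88

d = 78.9 ly / 3.26 = 24.20 pc
5 log₁₀(d/10 pc) = 5 log₁₀(24.20) − 5 = 1.919
M = m − 5 log₁₀(d/10) = 3.8 − 1.919 = 1.881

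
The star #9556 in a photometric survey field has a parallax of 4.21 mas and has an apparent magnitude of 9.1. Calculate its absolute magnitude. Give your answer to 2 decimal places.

M ≈ 2.22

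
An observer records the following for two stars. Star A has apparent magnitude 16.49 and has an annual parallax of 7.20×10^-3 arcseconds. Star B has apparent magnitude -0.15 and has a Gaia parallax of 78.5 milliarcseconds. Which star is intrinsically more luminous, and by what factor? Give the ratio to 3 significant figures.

Star A: d = 1/p = 1/7.20×10^-3″ = 138.9 pc
Star A: M = m − 5 log₁₀ d + 5 = 16.49 − 5·2.1427 + 5 = 10.777
Star B: p = 78.5 mas = 0.0785″ → d = 1/p = 12.74 pc
Star B: M = m − 5 log₁₀ d + 5 = -0.15 − 5·1.1051 + 5 = -0.676
ΔM = M_A − M_B = 10.777 − (-0.676) = 11.452; smaller M is more luminous → Star B.
L ratio = 10^(0.4 |ΔM|) = 10^4.581 = 38100

Star B is more luminous, by a factor of 38100.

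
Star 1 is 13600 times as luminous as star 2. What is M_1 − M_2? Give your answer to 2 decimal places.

M_1 − M_2 ≈ -10.33

Pogson: ΔM = −2.5 log₁₀(ratio) = −2.5 log₁₀(13600) = −2.5 × 4.1335 = -10.334
Star 1 is brighter, so it has the smaller magnitude: the difference is negative.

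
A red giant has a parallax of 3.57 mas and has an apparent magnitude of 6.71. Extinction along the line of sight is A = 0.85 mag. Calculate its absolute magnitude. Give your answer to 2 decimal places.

p = 3.57 mas = 3.57×10^-3″ → d = 1/p = 280.1 pc
5 log₁₀(d/10 pc) = 5 log₁₀(280.1) − 5 = 7.237
M = m − 5 log₁₀(d/10) − A = 6.71 − 7.237 − 0.85 = -1.377

M ≈ -1.38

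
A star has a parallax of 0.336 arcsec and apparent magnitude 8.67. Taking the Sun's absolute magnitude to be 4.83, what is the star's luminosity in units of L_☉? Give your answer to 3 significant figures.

L/L_☉ ≈ 2.58×10^-3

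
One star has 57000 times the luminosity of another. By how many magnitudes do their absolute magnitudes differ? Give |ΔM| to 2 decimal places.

Pogson: ΔM = −2.5 log₁₀(ratio) = −2.5 log₁₀(57000) = −2.5 × 4.7559 = -11.890

|ΔM| ≈ 11.89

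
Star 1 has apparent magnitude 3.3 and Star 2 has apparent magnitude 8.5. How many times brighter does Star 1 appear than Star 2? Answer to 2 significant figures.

120

Δm = 3.3 − (8.5) = -5.2
Flux ratio = 10^(−0.4 Δm) = 10^(−0.4 × -5.2) = 10^2.080 = 120.2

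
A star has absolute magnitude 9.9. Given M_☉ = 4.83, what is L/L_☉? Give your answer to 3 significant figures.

L/L_☉ ≈ 9.38×10^-3

M − M_☉ = 9.9 − 4.83 = 5.070
L/L_☉ = 10^(−0.4 (M − M_☉)) = 10^-2.028 = 9.376×10^-3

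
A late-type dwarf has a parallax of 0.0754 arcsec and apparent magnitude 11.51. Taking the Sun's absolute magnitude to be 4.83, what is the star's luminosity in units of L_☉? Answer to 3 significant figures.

L/L_☉ ≈ 3.74×10^-3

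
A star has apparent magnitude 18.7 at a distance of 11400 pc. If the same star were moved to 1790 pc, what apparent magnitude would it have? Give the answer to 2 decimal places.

Flux ∝ 1/d², so Δm = 5 log₁₀(d₂/d₁) = 5 log₁₀(1790/11400) = -4.020
m₂ = m₁ + Δm = 18.7 + (-4.020) = 14.680

m ≈ 14.68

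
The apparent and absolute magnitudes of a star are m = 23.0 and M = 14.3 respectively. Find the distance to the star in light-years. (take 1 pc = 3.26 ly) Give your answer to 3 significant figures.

μ = m − M = 8.700
m − M = 5 log₁₀ d − 5
log₁₀ d = (m − M)/5 + 1 = 2.7400
d = 10^2.7400 = 549.5 pc
= 1792 ly

d ≈ 1790 ly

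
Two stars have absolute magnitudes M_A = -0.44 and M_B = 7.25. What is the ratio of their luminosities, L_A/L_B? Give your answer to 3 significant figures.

L_A/L_B ≈ 1190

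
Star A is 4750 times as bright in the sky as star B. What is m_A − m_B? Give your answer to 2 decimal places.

Pogson: Δm = −2.5 log₁₀(ratio) = −2.5 log₁₀(4750) = −2.5 × 3.6767 = -9.192
Star A is brighter, so it has the smaller magnitude: the difference is negative.

m_A − m_B ≈ -9.19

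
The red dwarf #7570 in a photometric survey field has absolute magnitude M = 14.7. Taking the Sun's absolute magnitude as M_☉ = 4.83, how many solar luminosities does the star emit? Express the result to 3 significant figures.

M − M_☉ = 14.7 − 4.83 = 9.870
L/L_☉ = 10^(−0.4 (M − M_☉)) = 10^-3.948 = 1.127×10^-4

L/L_☉ ≈ 1.13×10^-4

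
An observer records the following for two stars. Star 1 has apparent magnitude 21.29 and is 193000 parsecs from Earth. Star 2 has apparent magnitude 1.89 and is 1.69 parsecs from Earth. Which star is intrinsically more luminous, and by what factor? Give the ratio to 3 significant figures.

Star 1: M = m − 5 log₁₀ d + 5 = 21.29 − 5·5.2856 + 5 = -0.138
Star 2: M = m − 5 log₁₀ d + 5 = 1.89 − 5·0.2279 + 5 = 5.751
ΔM = M_1 − M_2 = -0.138 − (5.751) = -5.888; smaller M is more luminous → Star 1.
L ratio = 10^(0.4 |ΔM|) = 10^2.355 = 226.6

Star 1 is more luminous, by a factor of 227.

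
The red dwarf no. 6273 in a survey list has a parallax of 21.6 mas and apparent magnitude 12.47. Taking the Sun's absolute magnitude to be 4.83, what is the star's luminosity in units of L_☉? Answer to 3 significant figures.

L/L_☉ ≈ 0.0188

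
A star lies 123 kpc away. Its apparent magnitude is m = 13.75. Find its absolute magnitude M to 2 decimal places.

d = 123 kpc = 123000 pc
5 log₁₀(d/10 pc) = 5 log₁₀(123000) − 5 = 20.450
M = m − 5 log₁₀(d/10) = 13.75 − 20.450 = -6.700

M ≈ -6.70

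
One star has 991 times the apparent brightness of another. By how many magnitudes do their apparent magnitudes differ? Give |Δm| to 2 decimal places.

Pogson: Δm = −2.5 log₁₀(ratio) = −2.5 log₁₀(991) = −2.5 × 2.9961 = -7.490

|Δm| ≈ 7.49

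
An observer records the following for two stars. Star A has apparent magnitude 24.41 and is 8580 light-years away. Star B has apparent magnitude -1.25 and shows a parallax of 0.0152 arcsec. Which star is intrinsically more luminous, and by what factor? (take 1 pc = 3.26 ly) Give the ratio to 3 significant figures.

Star B is more luminous, by a factor of 1.15×10^7.

Star A: d = 8580 ly / 3.26 = 2632 pc
Star A: M = m − 5 log₁₀ d + 5 = 24.41 − 5·3.4203 + 5 = 12.309
Star B: d = 1/p = 1/0.0152″ = 65.79 pc
Star B: M = m − 5 log₁₀ d + 5 = -1.25 − 5·1.8182 + 5 = -5.341
ΔM = M_A − M_B = 12.309 − (-5.341) = 17.649; smaller M is more luminous → Star B.
L ratio = 10^(0.4 |ΔM|) = 10^7.060 = 1.148×10^7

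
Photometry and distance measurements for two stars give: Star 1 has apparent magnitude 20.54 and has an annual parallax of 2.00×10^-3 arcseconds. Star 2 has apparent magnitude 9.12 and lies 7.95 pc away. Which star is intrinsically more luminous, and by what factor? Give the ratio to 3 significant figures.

Star 2 is more luminous, by a factor of 9.35.

Star 1: d = 1/p = 1/2.00×10^-3″ = 500.0 pc
Star 1: M = m − 5 log₁₀ d + 5 = 20.54 − 5·2.6990 + 5 = 12.045
Star 2: M = m − 5 log₁₀ d + 5 = 9.12 − 5·0.9004 + 5 = 9.618
ΔM = M_1 − M_2 = 12.045 − (9.618) = 2.427; smaller M is more luminous → Star 2.
L ratio = 10^(0.4 |ΔM|) = 10^0.971 = 9.350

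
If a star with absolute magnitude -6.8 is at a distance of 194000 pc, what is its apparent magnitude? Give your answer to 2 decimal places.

m ≈ 14.64

m = M + 5 log₁₀ d − 5 = -6.8 + 5·5.2878 − 5 = 14.639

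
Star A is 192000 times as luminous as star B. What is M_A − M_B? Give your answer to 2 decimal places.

M_A − M_B ≈ -13.21

Pogson: ΔM = −2.5 log₁₀(ratio) = −2.5 log₁₀(192000) = −2.5 × 5.2833 = -13.208
Star A is brighter, so it has the smaller magnitude: the difference is negative.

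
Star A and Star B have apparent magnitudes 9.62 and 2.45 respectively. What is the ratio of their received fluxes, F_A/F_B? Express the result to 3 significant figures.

F_A/F_B ≈ 1.36×10^-3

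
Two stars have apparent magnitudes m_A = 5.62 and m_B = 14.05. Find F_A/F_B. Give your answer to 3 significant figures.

Magnitude difference = -8.43
Flux ratio = 10^(−0.4 Δm) = 10^(−0.4 × -8.43) = 10^3.372 = 2355

F_A/F_B ≈ 2360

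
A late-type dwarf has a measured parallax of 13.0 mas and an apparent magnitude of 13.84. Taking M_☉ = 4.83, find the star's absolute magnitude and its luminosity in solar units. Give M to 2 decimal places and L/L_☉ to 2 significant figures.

M ≈ 9.41; L/L_☉ ≈ 0.015

d = 1/p = 1000/13.0 mas = 76.92 pc
M = m − 5 log₁₀ d + 5 = 13.84 − 5·1.8861 + 5 = 9.410
M − M_☉ = 9.410 − 4.83 = 4.580
L/L_☉ = 10^(−0.4 × 4.580) = 0.01473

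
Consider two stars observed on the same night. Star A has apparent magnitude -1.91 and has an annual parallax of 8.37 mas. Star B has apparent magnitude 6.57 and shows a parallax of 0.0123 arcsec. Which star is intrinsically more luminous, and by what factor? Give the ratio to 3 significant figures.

Star A is more luminous, by a factor of 5330.

Star A: p = 8.37 mas = 8.37×10^-3″ → d = 1/p = 119.5 pc
Star A: M = m − 5 log₁₀ d + 5 = -1.91 − 5·2.0773 + 5 = -7.296
Star B: d = 1/p = 1/0.0123″ = 81.30 pc
Star B: M = m − 5 log₁₀ d + 5 = 6.57 − 5·1.9101 + 5 = 2.020
ΔM = M_A − M_B = -7.296 − (2.020) = -9.316; smaller M is more luminous → Star A.
L ratio = 10^(0.4 |ΔM|) = 10^3.726 = 5325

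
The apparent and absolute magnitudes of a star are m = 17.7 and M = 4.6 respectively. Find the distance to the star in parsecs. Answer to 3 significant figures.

μ = m − M = 13.100
m − M = 5 log₁₀ d − 5
log₁₀ d = (m − M)/5 + 1 = 3.6200
d = 10^3.6200 = 4169 pc

d ≈ 4170 pc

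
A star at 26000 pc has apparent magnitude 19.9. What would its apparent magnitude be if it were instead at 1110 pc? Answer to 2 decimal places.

m ≈ 13.05

Flux ∝ 1/d², so Δm = 5 log₁₀(d₂/d₁) = 5 log₁₀(1110/26000) = -6.848
m₂ = m₁ + Δm = 19.9 + (-6.848) = 13.052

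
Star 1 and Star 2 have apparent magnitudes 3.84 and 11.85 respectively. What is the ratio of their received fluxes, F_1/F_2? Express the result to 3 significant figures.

Δm = 3.84 − (11.85) = -8.01
Flux ratio = 10^(−0.4 Δm) = 10^(−0.4 × -8.01) = 10^3.204 = 1600

F_1/F_2 ≈ 1600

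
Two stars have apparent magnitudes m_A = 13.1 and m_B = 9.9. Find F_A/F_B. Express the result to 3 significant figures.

F_A/F_B ≈ 0.0525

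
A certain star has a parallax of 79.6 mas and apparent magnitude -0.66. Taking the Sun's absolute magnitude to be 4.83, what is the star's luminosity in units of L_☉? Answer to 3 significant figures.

d = 1/p = 1000/79.6 mas = 12.56 pc
M = m − 5 log₁₀ d + 5 = -0.66 − 5·1.0991 + 5 = -1.155
M − M_☉ = -1.155 − 4.83 = -5.985
L/L_☉ = 10^(−0.4 × -5.985) = 247.8

L/L_☉ ≈ 248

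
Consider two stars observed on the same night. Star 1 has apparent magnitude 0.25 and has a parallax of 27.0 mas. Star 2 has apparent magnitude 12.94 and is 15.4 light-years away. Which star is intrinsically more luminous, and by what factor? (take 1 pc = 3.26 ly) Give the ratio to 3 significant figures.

Star 1: p = 27.0 mas = 0.0270″ → d = 1/p = 37.04 pc
Star 1: M = m − 5 log₁₀ d + 5 = 0.25 − 5·1.5686 + 5 = -2.593
Star 2: d = 15.4 ly / 3.26 = 4.724 pc
Star 2: M = m − 5 log₁₀ d + 5 = 12.94 − 5·0.6743 + 5 = 14.568
ΔM = M_1 − M_2 = -2.593 − (14.568) = -17.162; smaller M is more luminous → Star 1.
L ratio = 10^(0.4 |ΔM|) = 10^6.865 = 7.323×10^6

Star 1 is more luminous, by a factor of 7.32×10^6.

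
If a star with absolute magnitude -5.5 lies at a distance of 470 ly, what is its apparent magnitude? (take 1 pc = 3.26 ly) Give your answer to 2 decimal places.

d = 470 ly / 3.26 = 144.2 pc
m = M + 5 log₁₀ d − 5 = -5.5 + 5·2.1589 − 5 = 0.294

m ≈ 0.29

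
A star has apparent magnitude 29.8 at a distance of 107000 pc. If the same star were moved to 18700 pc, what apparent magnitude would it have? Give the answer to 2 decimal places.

m ≈ 26.01

Flux ∝ 1/d², so Δm = 5 log₁₀(d₂/d₁) = 5 log₁₀(18700/107000) = -3.788
m₂ = m₁ + Δm = 29.8 + (-3.788) = 26.012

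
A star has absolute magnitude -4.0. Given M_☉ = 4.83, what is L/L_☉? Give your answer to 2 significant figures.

M − M_☉ = -4.0 − 4.83 = -8.830
L/L_☉ = 10^(−0.4 (M − M_☉)) = 10^3.532 = 3404

L/L_☉ ≈ 3400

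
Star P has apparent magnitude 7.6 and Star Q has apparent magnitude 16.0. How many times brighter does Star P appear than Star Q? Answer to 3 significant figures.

2290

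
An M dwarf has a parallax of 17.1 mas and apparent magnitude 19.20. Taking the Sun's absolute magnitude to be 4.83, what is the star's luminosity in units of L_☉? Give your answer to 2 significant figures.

L/L_☉ ≈ 6.1×10^-5

d = 1/p = 1000/17.1 mas = 58.48 pc
M = m − 5 log₁₀ d + 5 = 19.20 − 5·1.7670 + 5 = 15.365
M − M_☉ = 15.365 − 4.83 = 10.535
L/L_☉ = 10^(−0.4 × 10.535) = 6.110×10^-5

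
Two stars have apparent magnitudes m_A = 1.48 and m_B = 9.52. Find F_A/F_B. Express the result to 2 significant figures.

Δm = 1.48 − (9.52) = -8.04
Flux ratio = 10^(−0.4 Δm) = 10^(−0.4 × -8.04) = 10^3.216 = 1644

F_A/F_B ≈ 1600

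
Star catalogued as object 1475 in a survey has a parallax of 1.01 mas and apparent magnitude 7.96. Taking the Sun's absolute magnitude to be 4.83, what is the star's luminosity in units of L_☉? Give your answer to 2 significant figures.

L/L_☉ ≈ 550

d = 1/p = 1000/1.01 mas = 990.1 pc
M = m − 5 log₁₀ d + 5 = 7.96 − 5·2.9957 + 5 = -2.018
M − M_☉ = -2.018 − 4.83 = -6.848
L/L_☉ = 10^(−0.4 × -6.848) = 548.7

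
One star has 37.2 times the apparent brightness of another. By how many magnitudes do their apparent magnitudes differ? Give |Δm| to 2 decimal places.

|Δm| ≈ 3.93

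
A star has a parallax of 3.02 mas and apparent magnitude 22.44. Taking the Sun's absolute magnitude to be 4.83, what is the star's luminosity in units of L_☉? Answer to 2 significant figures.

d = 1/p = 1000/3.02 mas = 331.1 pc
M = m − 5 log₁₀ d + 5 = 22.44 − 5·2.5200 + 5 = 14.840
M − M_☉ = 14.840 − 4.83 = 10.010
L/L_☉ = 10^(−0.4 × 10.010) = 9.908×10^-5

L/L_☉ ≈ 9.9×10^-5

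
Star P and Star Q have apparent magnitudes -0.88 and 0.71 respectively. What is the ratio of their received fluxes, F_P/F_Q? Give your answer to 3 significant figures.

F_P/F_Q ≈ 4.33

Magnitude difference = -1.59
Flux ratio = 10^(−0.4 Δm) = 10^(−0.4 × -1.59) = 10^0.636 = 4.325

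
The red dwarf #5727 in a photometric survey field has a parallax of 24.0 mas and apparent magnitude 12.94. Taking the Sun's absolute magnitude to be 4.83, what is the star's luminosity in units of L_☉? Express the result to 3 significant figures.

d = 1/p = 1000/24.0 mas = 41.67 pc
M = m − 5 log₁₀ d + 5 = 12.94 − 5·1.6198 + 5 = 9.841
M − M_☉ = 9.841 − 4.83 = 5.011
L/L_☉ = 10^(−0.4 × 5.011) = 9.899×10^-3

L/L_☉ ≈ 9.90×10^-3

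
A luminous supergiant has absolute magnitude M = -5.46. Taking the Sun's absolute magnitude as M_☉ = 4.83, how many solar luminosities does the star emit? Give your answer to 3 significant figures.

M − M_☉ = -5.46 − 4.83 = -10.290
L/L_☉ = 10^(−0.4 (M − M_☉)) = 10^4.116 = 13060

L/L_☉ ≈ 13100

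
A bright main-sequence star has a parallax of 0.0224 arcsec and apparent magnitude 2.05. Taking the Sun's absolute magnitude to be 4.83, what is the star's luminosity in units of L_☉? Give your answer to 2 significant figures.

d = 1/p = 1/0.0224″ = 44.64 pc
M = m − 5 log₁₀ d + 5 = 2.05 − 5·1.6498 + 5 = -1.199
M − M_☉ = -1.199 − 4.83 = -6.029
L/L_☉ = 10^(−0.4 × -6.029) = 257.9

L/L_☉ ≈ 260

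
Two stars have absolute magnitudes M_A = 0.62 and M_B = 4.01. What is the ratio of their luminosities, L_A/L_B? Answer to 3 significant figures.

L_A/L_B ≈ 22.7

ΔM = M_A − M_B = -3.39
L_A/L_B = 10^(−0.4 ΔM) = 10^1.356 = 22.70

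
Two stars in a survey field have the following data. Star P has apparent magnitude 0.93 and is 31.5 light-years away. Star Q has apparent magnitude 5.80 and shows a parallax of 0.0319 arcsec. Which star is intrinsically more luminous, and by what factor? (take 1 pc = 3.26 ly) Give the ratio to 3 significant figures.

Star P is more luminous, by a factor of 8.43.

Star P: d = 31.5 ly / 3.26 = 9.663 pc
Star P: M = m − 5 log₁₀ d + 5 = 0.93 − 5·0.9851 + 5 = 1.005
Star Q: d = 1/p = 1/0.0319″ = 31.35 pc
Star Q: M = m − 5 log₁₀ d + 5 = 5.80 − 5·1.4962 + 5 = 3.319
ΔM = M_P − M_Q = 1.005 − (3.319) = -2.314; smaller M is more luminous → Star P.
L ratio = 10^(0.4 |ΔM|) = 10^0.926 = 8.429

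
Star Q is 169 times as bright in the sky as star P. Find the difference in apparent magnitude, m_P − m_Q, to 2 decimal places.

Pogson: Δm = −2.5 log₁₀(ratio) = −2.5 log₁₀(169) = −2.5 × 2.2279 = -5.570
Star Q is brighter so has the smaller magnitude: m_P − m_Q is positive.

m_P − m_Q ≈ 5.57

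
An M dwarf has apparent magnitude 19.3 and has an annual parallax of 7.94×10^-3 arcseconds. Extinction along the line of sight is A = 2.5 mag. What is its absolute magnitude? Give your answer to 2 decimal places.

d = 1/p = 1/7.94×10^-3″ = 125.9 pc
5 log₁₀(d/10 pc) = 5 log₁₀(125.9) − 5 = 5.501
M = m − 5 log₁₀(d/10) − A = 19.3 − 5.501 − 2.5 = 11.299

M ≈ 11.30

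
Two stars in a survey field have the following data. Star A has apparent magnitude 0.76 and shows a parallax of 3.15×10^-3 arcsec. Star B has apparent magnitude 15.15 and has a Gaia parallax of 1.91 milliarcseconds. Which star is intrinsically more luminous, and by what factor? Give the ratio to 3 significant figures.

Star A: d = 1/p = 1/3.15×10^-3″ = 317.5 pc
Star A: M = m − 5 log₁₀ d + 5 = 0.76 − 5·2.5017 + 5 = -6.748
Star B: p = 1.91 mas = 1.91×10^-3″ → d = 1/p = 523.6 pc
Star B: M = m − 5 log₁₀ d + 5 = 15.15 − 5·2.7190 + 5 = 6.555
ΔM = M_A − M_B = -6.748 − (6.555) = -13.304; smaller M is more luminous → Star A.
L ratio = 10^(0.4 |ΔM|) = 10^5.321 = 209600

Star A is more luminous, by a factor of 210000.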